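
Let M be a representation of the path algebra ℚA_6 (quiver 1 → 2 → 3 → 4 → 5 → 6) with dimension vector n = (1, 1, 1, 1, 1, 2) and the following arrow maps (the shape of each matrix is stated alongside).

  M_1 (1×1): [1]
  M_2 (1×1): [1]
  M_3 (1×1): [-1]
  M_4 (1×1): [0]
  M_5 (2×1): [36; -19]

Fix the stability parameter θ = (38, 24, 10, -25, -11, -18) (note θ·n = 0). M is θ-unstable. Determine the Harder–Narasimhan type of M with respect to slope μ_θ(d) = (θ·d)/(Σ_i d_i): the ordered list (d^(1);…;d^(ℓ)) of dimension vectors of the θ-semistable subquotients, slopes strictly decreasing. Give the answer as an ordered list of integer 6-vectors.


Interval decomposition of M: I[1,4], I[5,6], I[6,6].
HN type (ℓ=3): μ^(1)=47/4; μ^(2)=-29/2; μ^(3)=-18

((1, 1, 1, 1, 0, 0); (0, 0, 0, 0, 1, 1); (0, 0, 0, 0, 0, 1))


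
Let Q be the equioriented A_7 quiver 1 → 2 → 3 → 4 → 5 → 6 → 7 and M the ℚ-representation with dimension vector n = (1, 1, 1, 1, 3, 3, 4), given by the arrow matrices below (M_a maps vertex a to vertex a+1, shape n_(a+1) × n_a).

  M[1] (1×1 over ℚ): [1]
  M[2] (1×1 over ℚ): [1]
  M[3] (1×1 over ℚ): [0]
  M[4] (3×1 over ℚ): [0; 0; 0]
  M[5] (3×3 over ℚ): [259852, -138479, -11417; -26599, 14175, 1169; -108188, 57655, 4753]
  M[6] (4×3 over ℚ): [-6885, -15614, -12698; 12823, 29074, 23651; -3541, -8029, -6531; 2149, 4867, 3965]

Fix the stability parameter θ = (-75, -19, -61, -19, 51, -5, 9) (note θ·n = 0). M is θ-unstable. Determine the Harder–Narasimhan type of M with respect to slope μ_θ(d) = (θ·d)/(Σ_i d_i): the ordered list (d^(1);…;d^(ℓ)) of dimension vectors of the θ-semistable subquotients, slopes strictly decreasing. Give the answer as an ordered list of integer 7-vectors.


Barcode: M ≅ I[1,3], I[4,4], I[5,5], I[5,7]^2, I[6,7], I[7,7]. HN layers by μ_θ (7 steps, strictly decreasing):
  μ^(1)=51; μ^(2)=55/3; μ^(3)=9; μ^(4)=-5; μ^(5)=-19; μ^(6)=-40; μ^(7)=-75

((0, 0, 0, 0, 1, 0, 0); (0, 0, 0, 0, 2, 2, 2); (0, 0, 0, 0, 0, 0, 2); (0, 0, 0, 0, 0, 1, 0); (0, 0, 0, 1, 0, 0, 0); (0, 1, 1, 0, 0, 0, 0); (1, 0, 0, 0, 0, 0, 0))


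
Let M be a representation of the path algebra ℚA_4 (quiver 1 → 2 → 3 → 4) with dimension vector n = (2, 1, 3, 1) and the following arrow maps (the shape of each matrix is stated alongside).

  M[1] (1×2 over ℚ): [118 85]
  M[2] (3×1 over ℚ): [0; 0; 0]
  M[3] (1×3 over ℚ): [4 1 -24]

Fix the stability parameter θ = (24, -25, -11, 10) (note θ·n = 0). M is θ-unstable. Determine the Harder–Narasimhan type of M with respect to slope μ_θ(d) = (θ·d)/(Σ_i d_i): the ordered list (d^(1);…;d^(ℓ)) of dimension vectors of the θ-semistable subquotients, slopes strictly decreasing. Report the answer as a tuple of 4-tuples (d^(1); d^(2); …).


Interval decomposition of M: I[1,1], I[1,2], I[3,3]^2, I[3,4].
HN type (ℓ=4): μ^(1)=24; μ^(2)=10; μ^(3)=-1/2; μ^(4)=-11

((1, 0, 0, 0); (0, 0, 0, 1); (1, 1, 0, 0); (0, 0, 3, 0))


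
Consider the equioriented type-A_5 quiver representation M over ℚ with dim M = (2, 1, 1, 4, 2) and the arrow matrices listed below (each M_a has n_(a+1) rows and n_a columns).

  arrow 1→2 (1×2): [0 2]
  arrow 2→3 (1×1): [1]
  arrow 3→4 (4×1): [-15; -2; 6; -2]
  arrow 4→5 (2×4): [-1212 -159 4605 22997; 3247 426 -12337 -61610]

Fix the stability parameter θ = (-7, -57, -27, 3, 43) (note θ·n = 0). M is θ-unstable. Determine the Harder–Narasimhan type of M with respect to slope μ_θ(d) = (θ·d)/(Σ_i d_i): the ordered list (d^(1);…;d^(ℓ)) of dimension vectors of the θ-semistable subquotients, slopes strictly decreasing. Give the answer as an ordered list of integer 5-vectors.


Via rank(M_{q-1}∘⋯∘M_p): M ≅ I[1,1], I[1,5], I[4,4]^2, I[4,5].
μ_θ-semistable layers: μ^(1)=43; μ^(2)=3; μ^(3)=-7; μ^(4)=-27; μ^(5)=-32

((0, 0, 0, 0, 2); (0, 0, 0, 4, 0); (1, 0, 0, 0, 0); (0, 0, 1, 0, 0); (1, 1, 0, 0, 0))


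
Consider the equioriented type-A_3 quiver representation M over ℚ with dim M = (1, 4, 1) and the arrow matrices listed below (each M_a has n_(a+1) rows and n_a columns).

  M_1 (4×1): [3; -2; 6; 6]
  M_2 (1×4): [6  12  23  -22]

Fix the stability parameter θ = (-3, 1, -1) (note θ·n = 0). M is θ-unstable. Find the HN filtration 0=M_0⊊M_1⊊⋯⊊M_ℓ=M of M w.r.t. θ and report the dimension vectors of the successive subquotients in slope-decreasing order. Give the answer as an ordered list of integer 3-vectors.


Via rank(M_{q-1}∘⋯∘M_p): M ≅ I[1,2], I[2,2]^2, I[2,3].
μ_θ-semistable layers: μ^(1)=1; μ^(2)=0; μ^(3)=-3

((0, 3, 0); (0, 1, 1); (1, 0, 0))


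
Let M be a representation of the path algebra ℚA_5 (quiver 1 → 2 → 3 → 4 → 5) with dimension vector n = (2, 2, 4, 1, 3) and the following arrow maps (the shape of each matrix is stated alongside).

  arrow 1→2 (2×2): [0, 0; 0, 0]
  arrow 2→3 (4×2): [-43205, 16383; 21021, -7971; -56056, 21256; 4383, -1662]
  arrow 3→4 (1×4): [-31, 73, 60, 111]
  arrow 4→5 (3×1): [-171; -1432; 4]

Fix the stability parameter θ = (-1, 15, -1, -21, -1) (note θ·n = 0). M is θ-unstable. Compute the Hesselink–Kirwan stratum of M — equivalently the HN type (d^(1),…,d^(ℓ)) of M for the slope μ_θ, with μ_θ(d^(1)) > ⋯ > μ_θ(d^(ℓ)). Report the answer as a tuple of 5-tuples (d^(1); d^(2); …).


Interval decomposition of M: I[1,1]^2, I[2,3], I[2,5], I[3,3]^2, I[5,5]^2.
HN type (ℓ=3): μ^(1)=7; μ^(2)=-1; μ^(3)=-7/3

((0, 1, 1, 0, 0); (2, 0, 2, 0, 3); (0, 1, 1, 1, 0))


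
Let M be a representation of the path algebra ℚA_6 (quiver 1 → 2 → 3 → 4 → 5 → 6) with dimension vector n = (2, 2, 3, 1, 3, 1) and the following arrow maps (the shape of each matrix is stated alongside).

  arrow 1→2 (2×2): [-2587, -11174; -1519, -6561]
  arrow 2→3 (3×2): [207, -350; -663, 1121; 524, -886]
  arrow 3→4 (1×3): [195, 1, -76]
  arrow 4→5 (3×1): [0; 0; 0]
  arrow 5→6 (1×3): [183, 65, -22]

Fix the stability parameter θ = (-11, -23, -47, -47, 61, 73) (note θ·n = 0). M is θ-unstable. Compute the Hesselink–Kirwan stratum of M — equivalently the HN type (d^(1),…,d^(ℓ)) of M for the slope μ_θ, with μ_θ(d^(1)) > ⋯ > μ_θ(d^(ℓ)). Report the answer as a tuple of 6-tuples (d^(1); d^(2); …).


Interval decomposition of M: I[1,3], I[1,4], I[3,3], I[5,5]^2, I[5,6].
HN type (ℓ=5): μ^(1)=73; μ^(2)=61; μ^(3)=-27; μ^(4)=-32; μ^(5)=-47

((0, 0, 0, 0, 0, 1); (0, 0, 0, 0, 3, 0); (1, 1, 1, 0, 0, 0); (1, 1, 1, 1, 0, 0); (0, 0, 1, 0, 0, 0))


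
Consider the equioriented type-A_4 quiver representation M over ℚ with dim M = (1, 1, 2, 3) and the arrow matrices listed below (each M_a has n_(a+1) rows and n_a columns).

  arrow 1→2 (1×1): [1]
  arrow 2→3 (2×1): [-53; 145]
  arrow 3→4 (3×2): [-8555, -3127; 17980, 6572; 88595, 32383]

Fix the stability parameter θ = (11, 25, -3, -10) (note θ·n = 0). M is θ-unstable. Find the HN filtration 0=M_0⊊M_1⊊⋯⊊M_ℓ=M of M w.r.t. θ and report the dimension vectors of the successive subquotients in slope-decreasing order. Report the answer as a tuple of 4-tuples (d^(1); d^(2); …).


Via rank(M_{q-1}∘⋯∘M_p): M ≅ I[1,3], I[3,4], I[4,4]^2.
μ_θ-semistable layers: μ^(1)=11; μ^(2)=-13/2; μ^(3)=-10

((1, 1, 1, 0); (0, 0, 1, 1); (0, 0, 0, 2))


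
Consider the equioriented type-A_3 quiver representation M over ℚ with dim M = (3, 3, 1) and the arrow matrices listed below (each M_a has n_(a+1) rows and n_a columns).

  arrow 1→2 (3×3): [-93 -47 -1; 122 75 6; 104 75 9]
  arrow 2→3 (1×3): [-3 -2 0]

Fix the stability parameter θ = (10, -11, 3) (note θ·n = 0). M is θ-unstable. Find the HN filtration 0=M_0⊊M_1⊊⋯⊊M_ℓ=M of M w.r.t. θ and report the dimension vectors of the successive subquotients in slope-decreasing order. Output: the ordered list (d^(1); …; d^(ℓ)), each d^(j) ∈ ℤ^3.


Interval decomposition of M: I[1,2]^2, I[1,3].
HN type (ℓ=2): μ^(1)=3; μ^(2)=-1/2

((0, 0, 1); (3, 3, 0))


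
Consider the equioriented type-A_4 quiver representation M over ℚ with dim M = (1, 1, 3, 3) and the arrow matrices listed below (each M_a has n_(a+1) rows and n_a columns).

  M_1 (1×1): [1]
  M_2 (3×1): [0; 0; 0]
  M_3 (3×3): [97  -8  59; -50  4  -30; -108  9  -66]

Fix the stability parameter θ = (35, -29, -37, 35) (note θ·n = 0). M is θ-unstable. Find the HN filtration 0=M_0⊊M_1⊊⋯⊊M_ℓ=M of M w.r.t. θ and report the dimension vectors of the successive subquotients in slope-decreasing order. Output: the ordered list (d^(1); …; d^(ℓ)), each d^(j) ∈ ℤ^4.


Barcode: M ≅ I[1,2], I[3,3], I[3,4]^2, I[4,4]. HN layers by μ_θ (3 steps, strictly decreasing):
  μ^(1)=35; μ^(2)=3; μ^(3)=-37

((0, 0, 0, 3); (1, 1, 0, 0); (0, 0, 3, 0))


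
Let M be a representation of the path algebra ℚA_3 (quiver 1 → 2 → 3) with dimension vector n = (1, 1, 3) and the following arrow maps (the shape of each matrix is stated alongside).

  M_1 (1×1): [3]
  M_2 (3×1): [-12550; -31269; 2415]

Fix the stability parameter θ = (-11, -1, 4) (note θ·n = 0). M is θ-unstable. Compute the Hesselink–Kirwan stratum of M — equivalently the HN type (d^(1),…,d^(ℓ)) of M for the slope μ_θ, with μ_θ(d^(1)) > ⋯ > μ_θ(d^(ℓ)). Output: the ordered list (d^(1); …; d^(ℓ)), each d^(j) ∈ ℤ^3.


Barcode: M ≅ I[1,3], I[3,3]^2. HN layers by μ_θ (3 steps, strictly decreasing):
  μ^(1)=4; μ^(2)=-1; μ^(3)=-11

((0, 0, 3); (0, 1, 0); (1, 0, 0))


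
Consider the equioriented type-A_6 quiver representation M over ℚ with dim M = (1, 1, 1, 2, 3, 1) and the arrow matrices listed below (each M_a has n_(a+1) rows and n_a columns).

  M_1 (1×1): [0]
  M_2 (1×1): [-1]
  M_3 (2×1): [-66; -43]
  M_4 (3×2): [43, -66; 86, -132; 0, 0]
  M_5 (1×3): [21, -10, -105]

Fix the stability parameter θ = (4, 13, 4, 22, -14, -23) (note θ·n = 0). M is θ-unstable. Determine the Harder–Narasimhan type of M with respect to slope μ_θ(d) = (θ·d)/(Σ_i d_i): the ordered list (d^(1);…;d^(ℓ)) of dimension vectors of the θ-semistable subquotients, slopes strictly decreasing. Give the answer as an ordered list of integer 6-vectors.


Via rank(M_{q-1}∘⋯∘M_p): M ≅ I[1,1], I[2,4], I[4,6], I[5,5]^2.
μ_θ-semistable layers: μ^(1)=22; μ^(2)=17/2; μ^(3)=4; μ^(4)=-5; μ^(5)=-14

((0, 0, 0, 1, 0, 0); (0, 1, 1, 0, 0, 0); (1, 0, 0, 0, 0, 0); (0, 0, 0, 1, 1, 1); (0, 0, 0, 0, 2, 0))


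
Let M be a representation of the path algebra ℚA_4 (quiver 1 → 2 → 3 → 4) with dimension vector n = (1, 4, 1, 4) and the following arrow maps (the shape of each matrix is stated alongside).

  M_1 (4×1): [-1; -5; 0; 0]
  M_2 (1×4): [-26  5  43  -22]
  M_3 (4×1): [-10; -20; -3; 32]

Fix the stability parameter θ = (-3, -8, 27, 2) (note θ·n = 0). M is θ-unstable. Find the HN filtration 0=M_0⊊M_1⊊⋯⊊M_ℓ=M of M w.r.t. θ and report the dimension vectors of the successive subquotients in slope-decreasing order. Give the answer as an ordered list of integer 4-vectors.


Via rank(M_{q-1}∘⋯∘M_p): M ≅ I[1,4], I[2,2]^3, I[4,4]^3.
μ_θ-semistable layers: μ^(1)=29/2; μ^(2)=2; μ^(3)=-11/2; μ^(4)=-8

((0, 0, 1, 1); (0, 0, 0, 3); (1, 1, 0, 0); (0, 3, 0, 0))


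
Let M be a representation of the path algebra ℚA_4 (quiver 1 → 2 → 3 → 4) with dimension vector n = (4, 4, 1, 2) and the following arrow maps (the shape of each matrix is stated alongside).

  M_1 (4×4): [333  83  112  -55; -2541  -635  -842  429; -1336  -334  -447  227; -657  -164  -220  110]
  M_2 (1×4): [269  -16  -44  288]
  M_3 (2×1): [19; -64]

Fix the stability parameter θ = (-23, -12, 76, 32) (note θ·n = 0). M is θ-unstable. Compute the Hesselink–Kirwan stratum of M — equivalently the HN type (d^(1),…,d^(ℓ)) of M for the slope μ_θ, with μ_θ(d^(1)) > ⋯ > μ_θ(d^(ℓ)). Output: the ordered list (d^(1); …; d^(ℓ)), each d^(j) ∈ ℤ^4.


Via rank(M_{q-1}∘⋯∘M_p): M ≅ I[1,2]^3, I[1,4], I[4,4].
μ_θ-semistable layers: μ^(1)=54; μ^(2)=32; μ^(3)=-12; μ^(4)=-23

((0, 0, 1, 1); (0, 0, 0, 1); (0, 4, 0, 0); (4, 0, 0, 0))


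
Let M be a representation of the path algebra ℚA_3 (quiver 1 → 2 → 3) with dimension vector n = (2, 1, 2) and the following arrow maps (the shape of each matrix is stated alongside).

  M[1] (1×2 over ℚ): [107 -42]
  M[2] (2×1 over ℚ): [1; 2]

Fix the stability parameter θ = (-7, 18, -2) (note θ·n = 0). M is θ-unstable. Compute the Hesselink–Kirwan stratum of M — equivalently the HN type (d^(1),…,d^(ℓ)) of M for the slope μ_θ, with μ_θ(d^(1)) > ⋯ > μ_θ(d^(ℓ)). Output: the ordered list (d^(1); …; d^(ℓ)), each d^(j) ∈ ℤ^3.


Via rank(M_{q-1}∘⋯∘M_p): M ≅ I[1,1], I[1,3], I[3,3].
μ_θ-semistable layers: μ^(1)=8; μ^(2)=-2; μ^(3)=-7

((0, 1, 1); (0, 0, 1); (2, 0, 0))


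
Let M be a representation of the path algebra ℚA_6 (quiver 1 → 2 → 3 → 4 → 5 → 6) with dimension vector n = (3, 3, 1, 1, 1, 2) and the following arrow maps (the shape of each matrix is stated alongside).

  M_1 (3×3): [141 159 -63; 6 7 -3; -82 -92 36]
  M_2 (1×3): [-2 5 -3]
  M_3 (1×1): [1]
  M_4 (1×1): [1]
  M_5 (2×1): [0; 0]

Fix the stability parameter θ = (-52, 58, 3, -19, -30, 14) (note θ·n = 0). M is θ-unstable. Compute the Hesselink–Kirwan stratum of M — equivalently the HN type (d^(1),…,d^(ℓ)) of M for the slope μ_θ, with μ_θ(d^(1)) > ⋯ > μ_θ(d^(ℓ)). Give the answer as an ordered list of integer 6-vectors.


Interval decomposition of M: I[1,1], I[1,2], I[1,5], I[2,2], I[6,6]^2.
HN type (ℓ=4): μ^(1)=58; μ^(2)=14; μ^(3)=3; μ^(4)=-52

((0, 2, 0, 0, 0, 0); (0, 0, 0, 0, 0, 2); (0, 1, 1, 1, 1, 0); (3, 0, 0, 0, 0, 0))


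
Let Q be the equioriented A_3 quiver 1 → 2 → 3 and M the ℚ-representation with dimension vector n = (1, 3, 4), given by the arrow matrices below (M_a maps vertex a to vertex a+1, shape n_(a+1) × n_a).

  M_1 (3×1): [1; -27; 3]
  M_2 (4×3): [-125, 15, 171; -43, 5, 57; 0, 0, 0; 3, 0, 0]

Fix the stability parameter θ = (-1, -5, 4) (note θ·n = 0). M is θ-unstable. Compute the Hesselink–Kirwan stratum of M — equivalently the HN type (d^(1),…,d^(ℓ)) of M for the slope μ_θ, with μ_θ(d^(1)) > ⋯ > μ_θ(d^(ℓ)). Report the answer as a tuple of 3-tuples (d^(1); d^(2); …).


Via rank(M_{q-1}∘⋯∘M_p): M ≅ I[1,3], I[2,2], I[2,3], I[3,3]^2.
μ_θ-semistable layers: μ^(1)=4; μ^(2)=-3; μ^(3)=-5

((0, 0, 4); (1, 1, 0); (0, 2, 0))


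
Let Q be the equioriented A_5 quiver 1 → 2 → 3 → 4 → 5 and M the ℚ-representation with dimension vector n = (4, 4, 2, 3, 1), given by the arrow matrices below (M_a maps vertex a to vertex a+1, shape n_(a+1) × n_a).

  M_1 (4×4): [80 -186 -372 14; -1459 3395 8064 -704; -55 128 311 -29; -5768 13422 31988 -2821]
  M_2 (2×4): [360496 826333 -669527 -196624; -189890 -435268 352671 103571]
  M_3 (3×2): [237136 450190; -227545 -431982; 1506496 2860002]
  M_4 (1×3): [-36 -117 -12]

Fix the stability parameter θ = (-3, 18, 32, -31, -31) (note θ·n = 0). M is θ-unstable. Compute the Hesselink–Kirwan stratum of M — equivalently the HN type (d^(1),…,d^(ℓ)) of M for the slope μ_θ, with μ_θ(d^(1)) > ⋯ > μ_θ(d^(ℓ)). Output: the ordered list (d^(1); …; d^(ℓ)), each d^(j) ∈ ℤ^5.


Interval decomposition of M: I[1,2]^2, I[1,4], I[1,5], I[4,4].
HN type (ℓ=4): μ^(1)=18; μ^(2)=19/3; μ^(3)=-3; μ^(4)=-31

((0, 2, 0, 0, 0); (0, 1, 1, 1, 0); (4, 1, 1, 1, 1); (0, 0, 0, 1, 0))


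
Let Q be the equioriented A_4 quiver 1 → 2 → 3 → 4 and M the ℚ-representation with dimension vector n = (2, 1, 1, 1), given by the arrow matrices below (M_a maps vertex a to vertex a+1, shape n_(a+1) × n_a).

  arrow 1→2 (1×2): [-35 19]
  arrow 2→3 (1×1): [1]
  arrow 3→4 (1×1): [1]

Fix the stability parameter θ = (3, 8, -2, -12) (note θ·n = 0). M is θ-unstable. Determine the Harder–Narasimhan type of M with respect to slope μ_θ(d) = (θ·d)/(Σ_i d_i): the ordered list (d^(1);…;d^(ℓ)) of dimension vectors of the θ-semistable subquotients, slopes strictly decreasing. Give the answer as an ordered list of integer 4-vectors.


Via rank(M_{q-1}∘⋯∘M_p): M ≅ I[1,1], I[1,4].
μ_θ-semistable layers: μ^(1)=3; μ^(2)=-3/4

((1, 0, 0, 0); (1, 1, 1, 1))


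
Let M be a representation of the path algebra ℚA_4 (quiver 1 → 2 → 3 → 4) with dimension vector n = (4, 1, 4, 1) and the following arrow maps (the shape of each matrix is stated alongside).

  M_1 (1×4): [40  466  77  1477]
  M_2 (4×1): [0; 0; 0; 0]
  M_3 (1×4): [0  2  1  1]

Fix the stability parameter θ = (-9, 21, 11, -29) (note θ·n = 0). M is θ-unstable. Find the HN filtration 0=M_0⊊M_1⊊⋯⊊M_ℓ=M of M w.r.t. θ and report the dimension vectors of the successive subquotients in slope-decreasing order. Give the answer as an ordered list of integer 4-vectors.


Interval decomposition of M: I[1,1]^3, I[1,2], I[3,3]^3, I[3,4].
HN type (ℓ=3): μ^(1)=21; μ^(2)=11; μ^(3)=-9

((0, 1, 0, 0); (0, 0, 3, 0); (4, 0, 1, 1))


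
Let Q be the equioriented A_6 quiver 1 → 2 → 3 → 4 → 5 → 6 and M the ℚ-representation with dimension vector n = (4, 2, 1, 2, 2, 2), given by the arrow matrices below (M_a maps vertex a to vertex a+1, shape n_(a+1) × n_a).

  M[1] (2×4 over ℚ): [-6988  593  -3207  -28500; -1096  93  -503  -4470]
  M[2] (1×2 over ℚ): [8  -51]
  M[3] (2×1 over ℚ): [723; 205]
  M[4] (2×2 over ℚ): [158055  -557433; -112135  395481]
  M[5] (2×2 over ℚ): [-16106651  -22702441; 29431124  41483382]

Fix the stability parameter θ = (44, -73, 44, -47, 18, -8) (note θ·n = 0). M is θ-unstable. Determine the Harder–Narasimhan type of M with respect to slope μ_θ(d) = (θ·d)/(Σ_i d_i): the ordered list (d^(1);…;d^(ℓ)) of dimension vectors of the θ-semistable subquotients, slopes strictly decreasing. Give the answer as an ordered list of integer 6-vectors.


Barcode: M ≅ I[1,1]^2, I[1,2], I[1,4], I[4,6], I[5,6]. HN layers by μ_θ (5 steps, strictly decreasing):
  μ^(1)=44; μ^(2)=5; μ^(3)=-3/2; μ^(4)=-29/2; μ^(5)=-47

((2, 0, 0, 0, 0, 0); (0, 0, 0, 0, 2, 2); (0, 0, 1, 1, 0, 0); (2, 2, 0, 0, 0, 0); (0, 0, 0, 1, 0, 0))


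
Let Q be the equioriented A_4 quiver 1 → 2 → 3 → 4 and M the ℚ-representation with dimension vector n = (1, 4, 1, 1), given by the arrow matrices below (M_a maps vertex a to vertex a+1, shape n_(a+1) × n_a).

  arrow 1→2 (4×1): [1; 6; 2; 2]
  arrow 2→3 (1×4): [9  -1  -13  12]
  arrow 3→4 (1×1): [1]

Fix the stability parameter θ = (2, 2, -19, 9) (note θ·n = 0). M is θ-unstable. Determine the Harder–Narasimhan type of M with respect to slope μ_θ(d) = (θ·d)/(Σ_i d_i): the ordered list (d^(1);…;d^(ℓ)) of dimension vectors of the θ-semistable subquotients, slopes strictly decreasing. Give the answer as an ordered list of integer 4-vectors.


Via rank(M_{q-1}∘⋯∘M_p): M ≅ I[1,4], I[2,2]^3.
μ_θ-semistable layers: μ^(1)=9; μ^(2)=2; μ^(3)=-5

((0, 0, 0, 1); (0, 3, 0, 0); (1, 1, 1, 0))


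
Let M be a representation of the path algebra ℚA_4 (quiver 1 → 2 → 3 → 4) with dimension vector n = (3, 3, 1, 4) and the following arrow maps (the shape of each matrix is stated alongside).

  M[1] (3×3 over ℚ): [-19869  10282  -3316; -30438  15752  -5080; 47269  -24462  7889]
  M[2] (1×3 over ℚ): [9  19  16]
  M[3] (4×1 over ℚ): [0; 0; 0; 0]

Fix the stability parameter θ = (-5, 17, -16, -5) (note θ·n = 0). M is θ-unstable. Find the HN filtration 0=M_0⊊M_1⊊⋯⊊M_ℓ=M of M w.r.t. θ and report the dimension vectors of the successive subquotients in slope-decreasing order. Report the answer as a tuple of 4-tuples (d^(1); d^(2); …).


Via rank(M_{q-1}∘⋯∘M_p): M ≅ I[1,2]^2, I[1,3], I[4,4]^4.
μ_θ-semistable layers: μ^(1)=17; μ^(2)=1/2; μ^(3)=-5

((0, 2, 0, 0); (0, 1, 1, 0); (3, 0, 0, 4))


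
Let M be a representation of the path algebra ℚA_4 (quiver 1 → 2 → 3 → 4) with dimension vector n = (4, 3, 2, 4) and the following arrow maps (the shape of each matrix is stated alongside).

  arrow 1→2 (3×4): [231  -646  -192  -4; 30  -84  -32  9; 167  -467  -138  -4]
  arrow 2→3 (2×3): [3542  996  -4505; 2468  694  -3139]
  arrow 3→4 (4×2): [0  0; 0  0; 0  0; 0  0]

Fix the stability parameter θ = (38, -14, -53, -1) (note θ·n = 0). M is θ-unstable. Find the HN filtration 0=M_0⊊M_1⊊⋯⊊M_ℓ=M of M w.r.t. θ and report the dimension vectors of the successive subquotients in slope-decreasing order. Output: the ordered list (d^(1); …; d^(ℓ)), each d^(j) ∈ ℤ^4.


Via rank(M_{q-1}∘⋯∘M_p): M ≅ I[1,1], I[1,2], I[1,3]^2, I[4,4]^4.
μ_θ-semistable layers: μ^(1)=38; μ^(2)=12; μ^(3)=-1; μ^(4)=-29/3

((1, 0, 0, 0); (1, 1, 0, 0); (0, 0, 0, 4); (2, 2, 2, 0))


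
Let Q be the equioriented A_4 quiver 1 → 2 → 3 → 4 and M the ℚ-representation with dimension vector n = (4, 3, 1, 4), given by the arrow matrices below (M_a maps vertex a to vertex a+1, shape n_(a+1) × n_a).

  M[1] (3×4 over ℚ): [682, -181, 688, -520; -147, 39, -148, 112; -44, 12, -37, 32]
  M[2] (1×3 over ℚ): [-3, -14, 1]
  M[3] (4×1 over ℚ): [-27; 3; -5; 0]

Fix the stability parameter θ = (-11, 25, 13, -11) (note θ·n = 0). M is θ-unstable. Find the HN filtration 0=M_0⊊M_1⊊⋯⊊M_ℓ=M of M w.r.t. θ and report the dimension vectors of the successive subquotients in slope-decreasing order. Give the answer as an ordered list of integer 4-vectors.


Barcode: M ≅ I[1,1], I[1,2]^2, I[1,4], I[4,4]^3. HN layers by μ_θ (3 steps, strictly decreasing):
  μ^(1)=25; μ^(2)=9; μ^(3)=-11

((0, 2, 0, 0); (0, 1, 1, 1); (4, 0, 0, 3))


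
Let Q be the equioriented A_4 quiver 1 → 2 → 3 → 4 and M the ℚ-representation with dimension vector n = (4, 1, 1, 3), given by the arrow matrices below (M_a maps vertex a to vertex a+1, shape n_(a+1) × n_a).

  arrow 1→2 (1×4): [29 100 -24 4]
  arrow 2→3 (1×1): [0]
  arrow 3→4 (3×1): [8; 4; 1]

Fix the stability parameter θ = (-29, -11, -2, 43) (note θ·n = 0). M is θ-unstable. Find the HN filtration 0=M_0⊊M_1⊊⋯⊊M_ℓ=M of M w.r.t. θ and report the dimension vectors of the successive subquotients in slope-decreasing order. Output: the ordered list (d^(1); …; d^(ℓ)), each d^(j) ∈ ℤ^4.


Barcode: M ≅ I[1,1]^3, I[1,2], I[3,4], I[4,4]^2. HN layers by μ_θ (4 steps, strictly decreasing):
  μ^(1)=43; μ^(2)=-2; μ^(3)=-11; μ^(4)=-29

((0, 0, 0, 3); (0, 0, 1, 0); (0, 1, 0, 0); (4, 0, 0, 0))


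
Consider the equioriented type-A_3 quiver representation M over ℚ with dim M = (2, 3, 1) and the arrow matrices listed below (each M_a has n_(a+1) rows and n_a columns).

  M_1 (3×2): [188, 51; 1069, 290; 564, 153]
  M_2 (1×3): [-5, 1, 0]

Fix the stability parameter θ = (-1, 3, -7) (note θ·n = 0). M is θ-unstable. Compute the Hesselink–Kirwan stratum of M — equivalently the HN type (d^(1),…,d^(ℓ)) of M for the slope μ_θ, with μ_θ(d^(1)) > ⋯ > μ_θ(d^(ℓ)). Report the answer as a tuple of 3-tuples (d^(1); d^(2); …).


Interval decomposition of M: I[1,2], I[1,3], I[2,2].
HN type (ℓ=3): μ^(1)=3; μ^(2)=-1; μ^(3)=-5/3

((0, 2, 0); (1, 0, 0); (1, 1, 1))


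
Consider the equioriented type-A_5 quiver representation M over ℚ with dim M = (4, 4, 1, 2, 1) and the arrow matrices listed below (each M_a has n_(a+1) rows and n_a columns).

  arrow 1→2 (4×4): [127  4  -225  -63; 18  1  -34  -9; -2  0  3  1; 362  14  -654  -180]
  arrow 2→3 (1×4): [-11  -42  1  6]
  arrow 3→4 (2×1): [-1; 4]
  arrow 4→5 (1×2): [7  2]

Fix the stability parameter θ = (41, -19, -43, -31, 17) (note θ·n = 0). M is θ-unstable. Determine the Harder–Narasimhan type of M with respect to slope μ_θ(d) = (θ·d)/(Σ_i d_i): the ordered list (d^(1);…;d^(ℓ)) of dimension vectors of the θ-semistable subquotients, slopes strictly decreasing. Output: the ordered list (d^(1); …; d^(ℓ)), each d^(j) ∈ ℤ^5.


Via rank(M_{q-1}∘⋯∘M_p): M ≅ I[1,1], I[1,2]^2, I[1,5], I[2,2], I[4,4].
μ_θ-semistable layers: μ^(1)=41; μ^(2)=17; μ^(3)=11; μ^(4)=-13; μ^(5)=-19; μ^(6)=-31

((1, 0, 0, 0, 0); (0, 0, 0, 0, 1); (2, 2, 0, 0, 0); (1, 1, 1, 1, 0); (0, 1, 0, 0, 0); (0, 0, 0, 1, 0))


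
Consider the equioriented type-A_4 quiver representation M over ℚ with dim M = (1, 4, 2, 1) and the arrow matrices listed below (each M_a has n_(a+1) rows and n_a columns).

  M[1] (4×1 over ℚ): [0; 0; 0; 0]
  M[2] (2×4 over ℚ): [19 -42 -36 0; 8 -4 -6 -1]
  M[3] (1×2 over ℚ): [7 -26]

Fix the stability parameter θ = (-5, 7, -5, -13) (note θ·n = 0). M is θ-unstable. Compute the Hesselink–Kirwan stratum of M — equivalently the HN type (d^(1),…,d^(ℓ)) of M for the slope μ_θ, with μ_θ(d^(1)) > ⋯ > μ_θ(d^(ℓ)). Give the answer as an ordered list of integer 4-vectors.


Barcode: M ≅ I[1,1], I[2,2]^2, I[2,3], I[2,4]. HN layers by μ_θ (4 steps, strictly decreasing):
  μ^(1)=7; μ^(2)=1; μ^(3)=-11/3; μ^(4)=-5

((0, 2, 0, 0); (0, 1, 1, 0); (0, 1, 1, 1); (1, 0, 0, 0))


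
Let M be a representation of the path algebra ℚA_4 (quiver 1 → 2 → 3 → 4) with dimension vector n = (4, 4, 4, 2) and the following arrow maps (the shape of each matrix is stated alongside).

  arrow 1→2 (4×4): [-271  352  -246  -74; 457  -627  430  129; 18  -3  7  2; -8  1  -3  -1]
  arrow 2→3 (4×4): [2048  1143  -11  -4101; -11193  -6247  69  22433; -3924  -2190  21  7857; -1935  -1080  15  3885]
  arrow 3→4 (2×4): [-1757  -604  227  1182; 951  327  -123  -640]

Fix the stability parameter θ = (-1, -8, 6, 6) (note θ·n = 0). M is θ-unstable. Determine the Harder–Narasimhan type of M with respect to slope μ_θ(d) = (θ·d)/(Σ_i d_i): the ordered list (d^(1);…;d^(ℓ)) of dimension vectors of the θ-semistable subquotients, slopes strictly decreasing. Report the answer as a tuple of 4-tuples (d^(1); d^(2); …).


Barcode: M ≅ I[1,2], I[1,3], I[1,4]^2, I[3,3]. HN layers by μ_θ (2 steps, strictly decreasing):
  μ^(1)=6; μ^(2)=-9/2

((0, 0, 4, 2); (4, 4, 0, 0))


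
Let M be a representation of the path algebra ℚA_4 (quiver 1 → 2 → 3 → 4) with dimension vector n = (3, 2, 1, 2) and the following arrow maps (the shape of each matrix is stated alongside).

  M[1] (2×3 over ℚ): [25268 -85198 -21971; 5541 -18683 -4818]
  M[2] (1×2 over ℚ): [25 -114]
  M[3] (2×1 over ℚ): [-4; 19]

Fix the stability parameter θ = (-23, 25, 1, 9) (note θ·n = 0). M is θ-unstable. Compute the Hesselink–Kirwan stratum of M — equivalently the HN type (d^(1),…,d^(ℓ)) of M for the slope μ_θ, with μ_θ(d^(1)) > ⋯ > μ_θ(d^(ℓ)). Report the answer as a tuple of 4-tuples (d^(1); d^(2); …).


Barcode: M ≅ I[1,1], I[1,2], I[1,4], I[4,4]. HN layers by μ_θ (4 steps, strictly decreasing):
  μ^(1)=25; μ^(2)=35/3; μ^(3)=9; μ^(4)=-23

((0, 1, 0, 0); (0, 1, 1, 1); (0, 0, 0, 1); (3, 0, 0, 0))


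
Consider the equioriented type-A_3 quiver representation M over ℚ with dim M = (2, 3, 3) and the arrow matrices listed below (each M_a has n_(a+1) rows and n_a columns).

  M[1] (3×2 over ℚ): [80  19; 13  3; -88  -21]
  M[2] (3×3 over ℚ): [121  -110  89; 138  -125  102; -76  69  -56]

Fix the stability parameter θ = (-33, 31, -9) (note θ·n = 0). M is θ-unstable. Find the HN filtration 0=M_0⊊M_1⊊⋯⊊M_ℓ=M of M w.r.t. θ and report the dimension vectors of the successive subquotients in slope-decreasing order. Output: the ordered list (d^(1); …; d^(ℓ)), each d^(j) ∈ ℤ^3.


Via rank(M_{q-1}∘⋯∘M_p): M ≅ I[1,3]^2, I[2,2], I[3,3].
μ_θ-semistable layers: μ^(1)=31; μ^(2)=11; μ^(3)=-9; μ^(4)=-33

((0, 1, 0); (0, 2, 2); (0, 0, 1); (2, 0, 0))


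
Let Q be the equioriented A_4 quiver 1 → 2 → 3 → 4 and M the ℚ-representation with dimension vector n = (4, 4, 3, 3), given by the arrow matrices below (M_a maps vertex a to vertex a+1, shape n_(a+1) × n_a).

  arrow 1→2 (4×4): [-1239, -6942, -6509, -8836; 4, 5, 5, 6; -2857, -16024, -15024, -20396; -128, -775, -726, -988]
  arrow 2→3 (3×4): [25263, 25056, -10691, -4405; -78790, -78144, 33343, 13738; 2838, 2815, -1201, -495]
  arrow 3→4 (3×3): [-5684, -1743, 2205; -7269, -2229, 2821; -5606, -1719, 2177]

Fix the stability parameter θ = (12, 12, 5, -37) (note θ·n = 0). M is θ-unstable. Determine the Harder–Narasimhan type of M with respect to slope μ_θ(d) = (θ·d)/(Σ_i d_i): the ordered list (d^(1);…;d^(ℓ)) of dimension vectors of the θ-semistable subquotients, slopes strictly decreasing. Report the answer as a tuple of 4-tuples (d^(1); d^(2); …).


Barcode: M ≅ I[1,2], I[1,3], I[1,4]^2, I[4,4]. HN layers by μ_θ (4 steps, strictly decreasing):
  μ^(1)=12; μ^(2)=29/3; μ^(3)=-2; μ^(4)=-37

((1, 1, 0, 0); (1, 1, 1, 0); (2, 2, 2, 2); (0, 0, 0, 1))


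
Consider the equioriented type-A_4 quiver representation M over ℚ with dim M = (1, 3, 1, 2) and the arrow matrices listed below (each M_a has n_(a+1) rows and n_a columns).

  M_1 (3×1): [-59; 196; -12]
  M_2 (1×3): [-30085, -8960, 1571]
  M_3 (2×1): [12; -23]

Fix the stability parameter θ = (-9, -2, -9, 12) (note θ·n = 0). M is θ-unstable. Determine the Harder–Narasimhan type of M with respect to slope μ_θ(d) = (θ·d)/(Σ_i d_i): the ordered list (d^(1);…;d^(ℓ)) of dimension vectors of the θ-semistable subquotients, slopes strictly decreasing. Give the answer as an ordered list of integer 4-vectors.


Barcode: M ≅ I[1,4], I[2,2]^2, I[4,4]. HN layers by μ_θ (4 steps, strictly decreasing):
  μ^(1)=12; μ^(2)=-2; μ^(3)=-11/2; μ^(4)=-9

((0, 0, 0, 2); (0, 2, 0, 0); (0, 1, 1, 0); (1, 0, 0, 0))


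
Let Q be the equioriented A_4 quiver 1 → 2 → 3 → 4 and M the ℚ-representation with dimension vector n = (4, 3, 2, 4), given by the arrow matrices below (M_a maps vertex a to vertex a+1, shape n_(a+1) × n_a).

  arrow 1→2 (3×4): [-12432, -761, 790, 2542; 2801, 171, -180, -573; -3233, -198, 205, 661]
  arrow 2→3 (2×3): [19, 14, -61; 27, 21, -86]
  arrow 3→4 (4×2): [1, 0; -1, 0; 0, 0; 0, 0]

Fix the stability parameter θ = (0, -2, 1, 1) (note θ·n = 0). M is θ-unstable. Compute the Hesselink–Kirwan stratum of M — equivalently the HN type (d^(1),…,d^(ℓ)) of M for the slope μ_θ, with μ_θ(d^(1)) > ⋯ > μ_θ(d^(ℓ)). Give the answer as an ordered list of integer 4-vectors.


Via rank(M_{q-1}∘⋯∘M_p): M ≅ I[1,1], I[1,2], I[1,3], I[1,4], I[4,4]^3.
μ_θ-semistable layers: μ^(1)=1; μ^(2)=0; μ^(3)=-1

((0, 0, 2, 4); (1, 0, 0, 0); (3, 3, 0, 0))


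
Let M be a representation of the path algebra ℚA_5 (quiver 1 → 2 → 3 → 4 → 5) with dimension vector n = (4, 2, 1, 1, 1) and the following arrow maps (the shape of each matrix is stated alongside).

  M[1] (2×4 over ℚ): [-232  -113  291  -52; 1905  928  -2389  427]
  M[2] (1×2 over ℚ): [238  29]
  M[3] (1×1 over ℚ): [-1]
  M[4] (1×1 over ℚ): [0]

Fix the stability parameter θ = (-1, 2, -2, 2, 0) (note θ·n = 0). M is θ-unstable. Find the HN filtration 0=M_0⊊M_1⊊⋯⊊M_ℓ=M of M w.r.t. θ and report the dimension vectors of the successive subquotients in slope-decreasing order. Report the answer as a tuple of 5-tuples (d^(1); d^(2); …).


Via rank(M_{q-1}∘⋯∘M_p): M ≅ I[1,1]^2, I[1,2], I[1,4], I[5,5].
μ_θ-semistable layers: μ^(1)=2; μ^(2)=0; μ^(3)=-1

((0, 1, 0, 1, 0); (0, 1, 1, 0, 1); (4, 0, 0, 0, 0))


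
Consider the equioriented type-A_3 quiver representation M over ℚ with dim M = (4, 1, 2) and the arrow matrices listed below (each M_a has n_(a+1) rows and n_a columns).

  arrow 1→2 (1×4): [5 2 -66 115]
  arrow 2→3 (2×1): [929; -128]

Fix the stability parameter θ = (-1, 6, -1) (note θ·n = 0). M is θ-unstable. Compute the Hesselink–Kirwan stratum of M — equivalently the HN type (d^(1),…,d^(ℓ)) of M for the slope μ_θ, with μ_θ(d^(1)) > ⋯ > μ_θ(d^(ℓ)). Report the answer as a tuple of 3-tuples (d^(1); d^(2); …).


Barcode: M ≅ I[1,1]^3, I[1,3], I[3,3]. HN layers by μ_θ (2 steps, strictly decreasing):
  μ^(1)=5/2; μ^(2)=-1

((0, 1, 1); (4, 0, 1))


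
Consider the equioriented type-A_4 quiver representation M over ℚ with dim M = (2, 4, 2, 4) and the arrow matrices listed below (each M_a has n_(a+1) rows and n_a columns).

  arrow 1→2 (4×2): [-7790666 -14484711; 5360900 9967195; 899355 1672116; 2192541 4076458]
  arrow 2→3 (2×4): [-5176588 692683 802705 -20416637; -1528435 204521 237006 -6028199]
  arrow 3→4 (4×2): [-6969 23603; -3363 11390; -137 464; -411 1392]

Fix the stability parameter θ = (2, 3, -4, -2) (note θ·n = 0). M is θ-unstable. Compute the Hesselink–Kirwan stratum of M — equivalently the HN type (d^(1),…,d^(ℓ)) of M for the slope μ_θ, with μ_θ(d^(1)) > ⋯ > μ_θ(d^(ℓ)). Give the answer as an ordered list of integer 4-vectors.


Interval decomposition of M: I[1,4]^2, I[2,2]^2, I[4,4]^2.
HN type (ℓ=3): μ^(1)=3; μ^(2)=-1/4; μ^(3)=-2

((0, 2, 0, 0); (2, 2, 2, 2); (0, 0, 0, 2))


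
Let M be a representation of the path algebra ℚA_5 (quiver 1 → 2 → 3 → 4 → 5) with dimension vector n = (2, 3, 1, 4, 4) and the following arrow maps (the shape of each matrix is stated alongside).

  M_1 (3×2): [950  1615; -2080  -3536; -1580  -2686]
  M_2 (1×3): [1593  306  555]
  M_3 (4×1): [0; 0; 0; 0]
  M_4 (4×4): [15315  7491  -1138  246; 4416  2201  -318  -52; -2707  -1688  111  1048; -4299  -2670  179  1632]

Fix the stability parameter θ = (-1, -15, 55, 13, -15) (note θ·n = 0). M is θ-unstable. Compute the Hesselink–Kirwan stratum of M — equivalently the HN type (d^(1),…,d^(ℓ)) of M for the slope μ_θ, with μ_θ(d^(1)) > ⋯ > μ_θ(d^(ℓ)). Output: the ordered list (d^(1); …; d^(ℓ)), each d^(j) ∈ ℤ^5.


Via rank(M_{q-1}∘⋯∘M_p): M ≅ I[1,1], I[1,3], I[2,2]^2, I[4,4], I[4,5]^3, I[5,5].
μ_θ-semistable layers: μ^(1)=55; μ^(2)=13; μ^(3)=-1; μ^(4)=-8; μ^(5)=-15

((0, 0, 1, 0, 0); (0, 0, 0, 1, 0); (1, 0, 0, 3, 3); (1, 1, 0, 0, 0); (0, 2, 0, 0, 1))


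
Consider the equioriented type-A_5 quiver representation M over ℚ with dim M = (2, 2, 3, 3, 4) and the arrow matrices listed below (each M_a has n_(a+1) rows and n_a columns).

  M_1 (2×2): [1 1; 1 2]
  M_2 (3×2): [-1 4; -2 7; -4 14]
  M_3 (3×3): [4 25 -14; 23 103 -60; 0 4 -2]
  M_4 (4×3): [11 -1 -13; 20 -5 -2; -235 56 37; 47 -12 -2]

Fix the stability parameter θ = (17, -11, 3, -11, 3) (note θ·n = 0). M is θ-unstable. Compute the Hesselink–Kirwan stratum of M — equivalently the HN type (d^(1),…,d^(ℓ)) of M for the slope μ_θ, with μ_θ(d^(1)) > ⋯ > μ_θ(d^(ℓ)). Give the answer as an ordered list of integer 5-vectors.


Barcode: M ≅ I[1,5]^2, I[3,5], I[5,5]. HN layers by μ_θ (3 steps, strictly decreasing):
  μ^(1)=3; μ^(2)=-1/2; μ^(3)=-4

((0, 0, 0, 0, 4); (2, 2, 2, 2, 0); (0, 0, 1, 1, 0))


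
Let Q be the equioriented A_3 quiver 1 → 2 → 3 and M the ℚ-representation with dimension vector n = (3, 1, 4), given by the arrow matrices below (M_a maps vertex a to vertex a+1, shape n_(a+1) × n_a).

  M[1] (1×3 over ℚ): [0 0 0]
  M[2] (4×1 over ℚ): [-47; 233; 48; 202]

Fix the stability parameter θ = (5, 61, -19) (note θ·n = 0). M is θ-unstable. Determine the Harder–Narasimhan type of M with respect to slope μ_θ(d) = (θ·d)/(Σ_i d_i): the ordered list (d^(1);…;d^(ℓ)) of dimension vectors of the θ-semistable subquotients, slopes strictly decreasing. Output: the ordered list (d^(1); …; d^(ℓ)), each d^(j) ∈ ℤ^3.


Via rank(M_{q-1}∘⋯∘M_p): M ≅ I[1,1]^3, I[2,3], I[3,3]^3.
μ_θ-semistable layers: μ^(1)=21; μ^(2)=5; μ^(3)=-19

((0, 1, 1); (3, 0, 0); (0, 0, 3))


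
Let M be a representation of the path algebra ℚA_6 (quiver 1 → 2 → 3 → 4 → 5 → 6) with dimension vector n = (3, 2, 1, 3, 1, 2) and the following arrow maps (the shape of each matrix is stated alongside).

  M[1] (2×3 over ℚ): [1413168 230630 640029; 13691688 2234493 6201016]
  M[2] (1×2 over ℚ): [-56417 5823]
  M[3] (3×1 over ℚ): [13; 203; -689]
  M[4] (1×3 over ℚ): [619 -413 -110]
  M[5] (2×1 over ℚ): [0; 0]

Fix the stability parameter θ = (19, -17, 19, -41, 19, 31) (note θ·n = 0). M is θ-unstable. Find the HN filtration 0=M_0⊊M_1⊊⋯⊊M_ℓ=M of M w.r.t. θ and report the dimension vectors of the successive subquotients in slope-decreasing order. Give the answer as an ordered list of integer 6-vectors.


Via rank(M_{q-1}∘⋯∘M_p): M ≅ I[1,1], I[1,2], I[1,5], I[4,4]^2, I[6,6]^2.
μ_θ-semistable layers: μ^(1)=31; μ^(2)=19; μ^(3)=1; μ^(4)=-5; μ^(5)=-41

((0, 0, 0, 0, 0, 2); (1, 0, 0, 0, 1, 0); (1, 1, 0, 0, 0, 0); (1, 1, 1, 1, 0, 0); (0, 0, 0, 2, 0, 0))


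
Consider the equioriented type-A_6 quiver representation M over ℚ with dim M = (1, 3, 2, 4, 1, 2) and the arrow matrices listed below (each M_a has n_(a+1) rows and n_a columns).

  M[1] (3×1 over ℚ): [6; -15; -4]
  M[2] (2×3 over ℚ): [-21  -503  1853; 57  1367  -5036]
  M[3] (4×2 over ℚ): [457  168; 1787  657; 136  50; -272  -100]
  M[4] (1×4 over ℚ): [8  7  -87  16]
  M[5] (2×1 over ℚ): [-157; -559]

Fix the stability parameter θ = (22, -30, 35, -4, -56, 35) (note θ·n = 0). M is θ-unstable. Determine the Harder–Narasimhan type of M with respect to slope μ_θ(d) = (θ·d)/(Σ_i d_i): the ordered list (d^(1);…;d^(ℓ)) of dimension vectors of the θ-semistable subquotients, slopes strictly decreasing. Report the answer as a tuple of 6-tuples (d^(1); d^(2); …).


Interval decomposition of M: I[1,4], I[2,2], I[2,6], I[4,4]^2, I[6,6].
HN type (ℓ=5): μ^(1)=35; μ^(2)=31/2; μ^(3)=-4; μ^(4)=-25/3; μ^(5)=-30

((0, 0, 0, 0, 0, 2); (0, 0, 1, 1, 0, 0); (1, 1, 0, 2, 0, 0); (0, 0, 1, 1, 1, 0); (0, 2, 0, 0, 0, 0))


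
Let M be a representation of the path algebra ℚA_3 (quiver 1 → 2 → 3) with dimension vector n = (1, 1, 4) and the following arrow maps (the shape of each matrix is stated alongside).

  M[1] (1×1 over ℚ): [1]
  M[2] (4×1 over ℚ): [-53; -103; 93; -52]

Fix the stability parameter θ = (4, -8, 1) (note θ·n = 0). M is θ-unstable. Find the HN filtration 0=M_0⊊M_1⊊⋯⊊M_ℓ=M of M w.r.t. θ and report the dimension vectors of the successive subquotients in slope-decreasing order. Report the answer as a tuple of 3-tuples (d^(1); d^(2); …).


Barcode: M ≅ I[1,3], I[3,3]^3. HN layers by μ_θ (2 steps, strictly decreasing):
  μ^(1)=1; μ^(2)=-2

((0, 0, 4); (1, 1, 0))


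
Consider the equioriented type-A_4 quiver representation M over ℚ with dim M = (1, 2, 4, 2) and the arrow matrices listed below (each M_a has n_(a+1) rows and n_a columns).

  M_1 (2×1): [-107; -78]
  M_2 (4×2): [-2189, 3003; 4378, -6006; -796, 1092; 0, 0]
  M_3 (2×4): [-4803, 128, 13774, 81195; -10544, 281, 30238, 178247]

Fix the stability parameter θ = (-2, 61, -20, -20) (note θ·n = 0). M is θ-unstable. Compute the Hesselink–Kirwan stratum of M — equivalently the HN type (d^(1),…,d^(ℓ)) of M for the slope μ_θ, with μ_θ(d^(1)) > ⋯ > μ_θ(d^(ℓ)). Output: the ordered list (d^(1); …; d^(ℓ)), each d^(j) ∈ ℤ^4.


Via rank(M_{q-1}∘⋯∘M_p): M ≅ I[1,4], I[2,2], I[3,3]^2, I[3,4].
μ_θ-semistable layers: μ^(1)=61; μ^(2)=7; μ^(3)=-2; μ^(4)=-20

((0, 1, 0, 0); (0, 1, 1, 1); (1, 0, 0, 0); (0, 0, 3, 1))


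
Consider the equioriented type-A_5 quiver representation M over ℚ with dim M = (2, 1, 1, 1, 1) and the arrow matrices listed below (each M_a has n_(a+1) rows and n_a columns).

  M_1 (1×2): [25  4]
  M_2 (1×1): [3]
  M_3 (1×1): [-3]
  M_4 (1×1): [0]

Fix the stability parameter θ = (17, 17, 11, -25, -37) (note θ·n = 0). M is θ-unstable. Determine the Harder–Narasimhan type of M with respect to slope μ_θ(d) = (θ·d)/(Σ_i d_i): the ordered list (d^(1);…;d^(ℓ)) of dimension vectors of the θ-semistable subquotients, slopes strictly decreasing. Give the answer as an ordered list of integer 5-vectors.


Via rank(M_{q-1}∘⋯∘M_p): M ≅ I[1,1], I[1,4], I[5,5].
μ_θ-semistable layers: μ^(1)=17; μ^(2)=5; μ^(3)=-37

((1, 0, 0, 0, 0); (1, 1, 1, 1, 0); (0, 0, 0, 0, 1))


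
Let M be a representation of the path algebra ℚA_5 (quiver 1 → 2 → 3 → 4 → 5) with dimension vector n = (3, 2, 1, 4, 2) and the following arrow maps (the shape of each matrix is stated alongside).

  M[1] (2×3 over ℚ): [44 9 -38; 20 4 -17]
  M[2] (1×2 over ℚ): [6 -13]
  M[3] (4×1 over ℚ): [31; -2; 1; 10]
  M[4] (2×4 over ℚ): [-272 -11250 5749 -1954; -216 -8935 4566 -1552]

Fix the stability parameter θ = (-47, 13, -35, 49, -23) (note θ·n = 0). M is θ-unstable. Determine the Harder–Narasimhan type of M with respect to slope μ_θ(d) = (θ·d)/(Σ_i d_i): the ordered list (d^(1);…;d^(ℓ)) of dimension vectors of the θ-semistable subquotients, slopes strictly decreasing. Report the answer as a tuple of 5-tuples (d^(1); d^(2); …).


Interval decomposition of M: I[1,1], I[1,2], I[1,5], I[4,4]^2, I[4,5].
HN type (ℓ=4): μ^(1)=49; μ^(2)=13; μ^(3)=-11; μ^(4)=-47

((0, 0, 0, 2, 0); (0, 1, 0, 2, 2); (0, 1, 1, 0, 0); (3, 0, 0, 0, 0))
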